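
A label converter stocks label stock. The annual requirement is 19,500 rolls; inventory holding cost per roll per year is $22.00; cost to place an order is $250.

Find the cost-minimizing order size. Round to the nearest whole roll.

666 rolls

Optimal lot size Q* = (2 × 19,500 × $250 / $22)^½ ≈ 665.72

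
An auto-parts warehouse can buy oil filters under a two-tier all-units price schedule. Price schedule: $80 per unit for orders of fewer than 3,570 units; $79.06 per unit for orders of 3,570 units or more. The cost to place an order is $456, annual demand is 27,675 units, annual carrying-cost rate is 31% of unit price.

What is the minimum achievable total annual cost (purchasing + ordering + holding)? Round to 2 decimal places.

H₁ = 31%×$80 = $24.8000;  H₂ = 31%×$79.06 = $24.5086
EOQ₁ = √(2×27,675×456/24.8000) = 1,008.82  (< 3,570, feasible at tier 1)
EOQ₂ = √(2×27,675×456/24.5086) = 1,014.80  (< 3,570 → use Q = 3,570 at tier-2 price)
TC(tier 1 (EOQ₁), Q≈1,008.8) = $2,239,018.83
TC(tier 2, Q≈3,570.0) = $2,235,268.31
Minimum at tier 2: $2,235,268.31

$2,235,268.31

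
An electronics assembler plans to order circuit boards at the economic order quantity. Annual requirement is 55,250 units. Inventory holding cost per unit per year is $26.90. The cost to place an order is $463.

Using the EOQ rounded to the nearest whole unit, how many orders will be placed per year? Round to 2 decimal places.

2DS/H = 2·55,250·463/26.9 = 1,901,914.50
EOQ = √1,901,914.50 ≈ 1,379.10 → Q = 1,379
Orders per year = D/Q = 55,250 / 1,379 = 40.065

40.07 orders per year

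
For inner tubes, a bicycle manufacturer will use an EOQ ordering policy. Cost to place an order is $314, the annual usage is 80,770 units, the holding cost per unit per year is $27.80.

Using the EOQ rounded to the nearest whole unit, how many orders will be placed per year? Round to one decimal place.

59.8 orders per year

EOQ = √(2DS/H) = √(2 × 80,770 × 314 / 27.8)
    = √(1,824,588.49) ≈ 1,350.77 → Q = 1,351
Orders per year = D/Q = 80,770 / 1,351 = 59.785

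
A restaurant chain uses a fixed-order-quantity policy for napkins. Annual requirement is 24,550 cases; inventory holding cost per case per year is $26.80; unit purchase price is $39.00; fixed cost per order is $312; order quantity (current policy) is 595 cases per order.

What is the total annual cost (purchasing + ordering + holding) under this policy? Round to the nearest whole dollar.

Orders/yr = 24,550/595 = 41.261; ordering cost = 41.261 × $312 = $12,873.28
Average inventory = 595/2 = 297.5; holding cost = 297.5 × $26.8 = $7,973.00
Purchase cost = D·C = 24,550 × 39 = $957,450.00
Total = $12,873.28 + $7,973.00 + $957,450.00 = $978,296.28

$978,296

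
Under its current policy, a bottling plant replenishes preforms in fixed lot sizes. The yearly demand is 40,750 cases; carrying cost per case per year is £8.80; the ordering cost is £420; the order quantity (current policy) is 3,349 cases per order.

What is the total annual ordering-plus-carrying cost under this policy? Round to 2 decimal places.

Orders/yr = 40,750/3,349 = 12.168; ordering cost = 12.168 × £420 = £5,110.48
Average inventory = 3,349/2 = 1674.5; holding cost = 1674.5 × £8.8 = £14,735.60
Total = £5,110.48 + £14,735.60 = £19,846.08

£19,846.08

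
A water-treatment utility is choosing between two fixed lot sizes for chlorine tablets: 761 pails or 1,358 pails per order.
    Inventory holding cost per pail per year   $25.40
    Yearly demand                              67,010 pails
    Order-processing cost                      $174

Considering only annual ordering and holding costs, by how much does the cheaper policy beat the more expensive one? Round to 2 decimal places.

TC(Q) = (D/Q)S + (Q/2)H
TC(761) = (67,010/761)×174 + (761/2)×25.4 = $24,986.30
TC(1,358) = (67,010/1,358)×174 + (1,358/2)×25.4 = $25,832.56
|ΔTC| = |$24,986.30 − $25,832.56| = $846.26

$846.26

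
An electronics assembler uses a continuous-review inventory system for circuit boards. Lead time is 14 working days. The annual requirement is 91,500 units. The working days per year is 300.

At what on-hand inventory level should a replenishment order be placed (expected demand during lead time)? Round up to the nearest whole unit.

Daily demand d = 91,500 / 300 = 305.000 units/day
Demand during lead time = 305.000 × 14 = 4,270.00
Reorder point = 4,270.00 → round up

4,270 units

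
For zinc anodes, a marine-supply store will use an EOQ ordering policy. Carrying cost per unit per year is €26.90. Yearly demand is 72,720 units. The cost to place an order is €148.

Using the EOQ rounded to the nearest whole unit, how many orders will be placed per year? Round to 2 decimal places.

81.25 orders per year

Q* = √(2·D·S / H) = √(2·72,720·148 / 26.9) = √800,190.3 ≈ 894.53 → Q = 895
Orders per year = D/Q = 72,720 / 895 = 81.251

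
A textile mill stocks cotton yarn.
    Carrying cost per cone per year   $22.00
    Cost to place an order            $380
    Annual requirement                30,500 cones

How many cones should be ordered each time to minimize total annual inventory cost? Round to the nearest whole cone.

EOQ = √(2DS/H) = √(2 × 30,500 × 380 / 22)
    = √(1,053,636.36) ≈ 1,026.47

1,026 cones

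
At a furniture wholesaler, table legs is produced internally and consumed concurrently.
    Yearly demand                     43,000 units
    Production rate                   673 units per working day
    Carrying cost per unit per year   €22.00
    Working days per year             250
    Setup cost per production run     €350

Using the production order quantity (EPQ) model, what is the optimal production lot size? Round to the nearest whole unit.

1,356 units

d = 43,000/250 = 172.0000 units/day;  effective holding cost H(1 − d/p) = 22·(1 − 172.0000/673) = 16.37741
Q* = √(2DS / H_eff) = √(2·43,000·350 / 16.37741) ≈ 1,355.69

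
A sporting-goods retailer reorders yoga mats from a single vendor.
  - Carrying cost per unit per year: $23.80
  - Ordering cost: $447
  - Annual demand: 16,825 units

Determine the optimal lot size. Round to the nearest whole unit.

Q* = √(2·D·S / H) = √(2·16,825·447 / 23.8) = √631,997.9 ≈ 794.98

795 units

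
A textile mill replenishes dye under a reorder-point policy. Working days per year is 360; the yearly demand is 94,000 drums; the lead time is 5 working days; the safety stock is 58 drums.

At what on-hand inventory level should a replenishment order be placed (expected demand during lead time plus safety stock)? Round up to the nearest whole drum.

Daily demand d = 94,000 / 360 = 261.111 drums/day
Demand during lead time = 261.111 × 5 = 1,305.56
Reorder point = 1,305.56 + 58 = 1,363.56 → round up

1,364 drums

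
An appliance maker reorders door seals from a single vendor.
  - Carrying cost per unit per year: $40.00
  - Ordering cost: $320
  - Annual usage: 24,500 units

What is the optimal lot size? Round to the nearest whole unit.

626 units

EOQ = √(2DS/H) = √(2 × 24,500 × 320 / 40)
    = √(392,000.00) ≈ 626.10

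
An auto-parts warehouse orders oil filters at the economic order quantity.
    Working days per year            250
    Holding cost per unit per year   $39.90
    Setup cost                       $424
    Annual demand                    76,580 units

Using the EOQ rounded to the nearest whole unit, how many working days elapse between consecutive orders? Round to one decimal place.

4.2 days

Q* = √(2·D·S / H) = √(2·76,580·424 / 39.9) = √1,627,564.9 ≈ 1,275.76 → Q = 1,276 units
T = Q/D × 250 days = 1,276/76,580 × 250 = 4.166 days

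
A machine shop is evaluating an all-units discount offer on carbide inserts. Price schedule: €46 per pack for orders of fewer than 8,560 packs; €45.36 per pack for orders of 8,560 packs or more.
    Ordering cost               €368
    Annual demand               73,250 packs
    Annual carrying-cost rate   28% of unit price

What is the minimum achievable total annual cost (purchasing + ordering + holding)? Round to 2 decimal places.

€3,380,128.49

H₁ = 28%×€46 = €12.8800;  H₂ = 28%×€45.36 = €12.7008
EOQ₁ = √(2×73,250×368/12.8800) = 2,045.90  (< 8,560, feasible at tier 1)
EOQ₂ = √(2×73,250×368/12.7008) = 2,060.28  (< 8,560 → use Q = 8,560 at tier-2 price)
TC(tier 1 (EOQ₁), Q≈2,045.9) = €3,395,851.22
TC(tier 2, Q≈8,560.0) = €3,380,128.49
Minimum at tier 2: €3,380,128.49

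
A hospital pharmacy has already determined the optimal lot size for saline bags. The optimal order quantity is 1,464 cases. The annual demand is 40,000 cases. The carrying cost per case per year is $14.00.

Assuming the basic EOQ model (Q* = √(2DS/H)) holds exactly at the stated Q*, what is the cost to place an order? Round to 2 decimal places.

EOQ relation: Q² = 2DS/H, so rearrange for the unknown.
S = Q²H / (2D) = 1,464² × 14 / (2 × 40,000) = 375.0768

$375.08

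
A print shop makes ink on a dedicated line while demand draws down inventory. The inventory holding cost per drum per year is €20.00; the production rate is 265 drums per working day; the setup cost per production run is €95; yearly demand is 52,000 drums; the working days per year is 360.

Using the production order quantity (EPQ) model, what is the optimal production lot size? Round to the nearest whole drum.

d = 52,000/360 = 144.4444 drums/day;  effective holding cost H(1 − d/p) = 20·(1 − 144.4444/265) = 9.09853
Q* = √(2DS / H_eff) = √(2·52,000·95 / 9.09853) ≈ 1,042.06

1,042 drums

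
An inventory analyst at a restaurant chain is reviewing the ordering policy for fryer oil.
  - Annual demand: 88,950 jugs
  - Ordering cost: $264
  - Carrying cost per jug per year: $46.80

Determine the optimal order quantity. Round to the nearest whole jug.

1,002 jugs

Optimal lot size Q* = (2 × 88,950 × $264 / $46.8)^½ ≈ 1,001.77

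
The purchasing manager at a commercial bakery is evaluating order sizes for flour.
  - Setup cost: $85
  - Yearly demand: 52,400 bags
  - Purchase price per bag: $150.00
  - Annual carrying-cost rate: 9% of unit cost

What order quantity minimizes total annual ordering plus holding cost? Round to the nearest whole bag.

Holding cost per bag per year: H = 9% × $150 = $13.5000
Q* = √(2·D·S / H) = √(2·52,400·85 / 13.5) = √659,851.9 ≈ 812.31

812 bags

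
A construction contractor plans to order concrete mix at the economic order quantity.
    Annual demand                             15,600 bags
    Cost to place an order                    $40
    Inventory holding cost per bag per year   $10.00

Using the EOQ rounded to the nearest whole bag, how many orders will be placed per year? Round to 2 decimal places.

2DS/H = 2·15,600·40/10 = 124,800.00
EOQ = √124,800.00 ≈ 353.27 → Q = 353
Orders per year = D/Q = 15,600 / 353 = 44.193

44.19 orders per year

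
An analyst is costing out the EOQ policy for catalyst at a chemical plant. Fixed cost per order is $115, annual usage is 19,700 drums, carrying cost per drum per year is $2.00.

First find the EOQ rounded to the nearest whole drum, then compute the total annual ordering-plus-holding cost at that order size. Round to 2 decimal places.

2DS/H = 2·19,700·115/2 = 2,265,500.00
EOQ = √2,265,500.00 ≈ 1,505.16 → Q = 1,505 drums
Ordering: D/Q × S = 19,700/1,505 × $115 = $1,505.32
Holding:  Q/2 × H = 1,505/2 × $2 = $1,505.00
Total = $1,505.32 + $1,505.00 = $3,010.32

$3,010.32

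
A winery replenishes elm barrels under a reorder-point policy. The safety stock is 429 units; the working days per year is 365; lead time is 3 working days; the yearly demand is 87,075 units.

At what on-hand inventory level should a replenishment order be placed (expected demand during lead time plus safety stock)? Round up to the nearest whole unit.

1,145 units

Daily demand d = 87,075 / 365 = 238.562 units/day
Demand during lead time = 238.562 × 3 = 715.68
Reorder point = 715.68 + 429 = 1,144.68 → round up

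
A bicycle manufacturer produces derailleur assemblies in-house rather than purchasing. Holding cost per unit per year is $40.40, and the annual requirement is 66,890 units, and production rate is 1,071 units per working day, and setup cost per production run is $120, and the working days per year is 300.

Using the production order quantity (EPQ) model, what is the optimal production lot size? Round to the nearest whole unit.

Daily demand d = 66,890/300 = 222.967; p = 1071; 1 − d/p = 0.79181
EPQ = √(2DS / (H(1 − d/p)))
    = √(2 × 66,890 × 120 / (40.4 × 0.79181)) ≈ 708.41

708 units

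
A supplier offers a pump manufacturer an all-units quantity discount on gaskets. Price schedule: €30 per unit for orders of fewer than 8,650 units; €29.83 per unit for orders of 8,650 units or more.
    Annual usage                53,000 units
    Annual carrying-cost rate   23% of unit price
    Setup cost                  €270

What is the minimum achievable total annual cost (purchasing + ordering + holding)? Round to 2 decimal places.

€1,604,052.69

H₁ = 23%×€30 = €6.9000;  H₂ = 23%×€29.83 = €6.8609
EOQ₁ = √(2×53,000×270/6.9000) = 2,036.62  (< 8,650, feasible at tier 1)
EOQ₂ = √(2×53,000×270/6.8609) = 2,042.42  (< 8,650 → use Q = 8,650 at tier-2 price)
TC(tier 1 (EOQ₁), Q≈2,036.6) = €1,604,052.69
TC(tier 2, Q≈8,650.0) = €1,612,317.73
Minimum at tier 1 (EOQ₁): €1,604,052.69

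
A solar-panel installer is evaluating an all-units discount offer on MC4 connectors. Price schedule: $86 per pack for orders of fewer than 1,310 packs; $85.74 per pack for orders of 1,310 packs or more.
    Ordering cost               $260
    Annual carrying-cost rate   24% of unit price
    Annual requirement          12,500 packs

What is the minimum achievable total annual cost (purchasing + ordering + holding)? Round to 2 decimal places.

$1,086,582.75

H₁ = 24%×$86 = $20.6400;  H₂ = 24%×$85.74 = $20.5776
EOQ₁ = √(2×12,500×260/20.6400) = 561.18  (< 1,310, feasible at tier 1)
EOQ₂ = √(2×12,500×260/20.5776) = 562.03  (< 1,310 → use Q = 1,310 at tier-2 price)
TC(tier 1 (EOQ₁), Q≈561.2) = $1,086,582.75
TC(tier 2, Q≈1,310.0) = $1,087,709.24
Minimum at tier 1 (EOQ₁): $1,086,582.75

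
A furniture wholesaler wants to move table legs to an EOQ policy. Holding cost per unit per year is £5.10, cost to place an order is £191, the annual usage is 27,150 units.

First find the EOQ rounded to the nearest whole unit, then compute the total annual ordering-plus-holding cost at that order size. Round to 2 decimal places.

Optimal lot size Q* = (2 × 27,150 × £191 / £5.1)^½ ≈ 1,426.04 → Q = 1,426 units
Orders/yr = 27,150/1,426 = 19.039; ordering cost = 19.039 × £191 = £3,636.50
Average inventory = 1,426/2 = 713; holding cost = 713 × £5.1 = £3,636.30
Total = £3,636.50 + £3,636.30 = £7,272.80

£7,272.80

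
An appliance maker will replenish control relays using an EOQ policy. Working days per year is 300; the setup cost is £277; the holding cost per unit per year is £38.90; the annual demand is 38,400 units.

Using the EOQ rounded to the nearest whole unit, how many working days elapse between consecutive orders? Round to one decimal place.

EOQ = √(2DS/H) = √(2 × 38,400 × 277 / 38.9)
    = √(546,879.18) ≈ 739.51 → Q = 740 units
Days between orders = 300 / (D/Q) = 300 / 51.892 ≈ 5.781

5.8 days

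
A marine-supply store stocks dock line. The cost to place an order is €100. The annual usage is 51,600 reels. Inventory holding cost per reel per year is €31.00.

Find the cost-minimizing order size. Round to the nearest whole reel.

2DS/H = 2·51,600·100/31 = 332,903.23
EOQ = √332,903.23 ≈ 576.98

577 reels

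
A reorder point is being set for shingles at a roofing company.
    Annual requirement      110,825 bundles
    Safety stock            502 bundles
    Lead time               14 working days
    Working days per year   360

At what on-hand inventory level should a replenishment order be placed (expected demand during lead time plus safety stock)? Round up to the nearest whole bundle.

4,812 bundles

Daily demand d = 110,825 / 360 = 307.847 bundles/day
Demand during lead time = 307.847 × 14 = 4,309.86
Reorder point = 4,309.86 + 502 = 4,811.86 → round up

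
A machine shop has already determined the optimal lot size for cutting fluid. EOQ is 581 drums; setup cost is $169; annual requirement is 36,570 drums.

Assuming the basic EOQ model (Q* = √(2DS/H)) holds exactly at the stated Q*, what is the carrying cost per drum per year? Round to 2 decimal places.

$36.62

Since Q* = (2DS/H)^½, squaring gives Q*²·H = 2DS.
H = 2DS / Q² = 2 × 36,570 × 169 / 581² = 36.6176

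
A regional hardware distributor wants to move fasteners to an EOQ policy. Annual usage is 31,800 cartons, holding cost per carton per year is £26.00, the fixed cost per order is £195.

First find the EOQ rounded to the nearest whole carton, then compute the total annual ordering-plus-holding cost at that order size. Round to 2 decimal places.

£17,956.95

EOQ = √(2DS/H) = √(2 × 31,800 × 195 / 26)
    = √(477,000.00) ≈ 690.65 → Q = 691 cartons
Ordering: D/Q × S = 31,800/691 × £195 = £8,973.95
Holding:  Q/2 × H = 691/2 × £26 = £8,983.00
Total = £8,973.95 + £8,983.00 = £17,956.95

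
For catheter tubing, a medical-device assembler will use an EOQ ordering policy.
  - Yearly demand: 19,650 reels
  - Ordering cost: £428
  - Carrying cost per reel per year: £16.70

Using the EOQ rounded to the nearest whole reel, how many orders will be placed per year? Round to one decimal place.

2DS/H = 2·19,650·428/16.7 = 1,007,209.58
EOQ = √1,007,209.58 ≈ 1,003.60 → Q = 1,004
Orders per year = D/Q = 19,650 / 1,004 = 19.572

19.6 orders per year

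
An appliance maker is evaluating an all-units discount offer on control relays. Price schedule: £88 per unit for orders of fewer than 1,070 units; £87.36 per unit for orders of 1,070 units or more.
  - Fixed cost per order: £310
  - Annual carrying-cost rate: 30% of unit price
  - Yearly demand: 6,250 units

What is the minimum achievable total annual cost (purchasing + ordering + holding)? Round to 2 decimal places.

£560,114.35

H₁ = 30%×£88 = £26.4000;  H₂ = 30%×£87.36 = £26.2080
EOQ₁ = √(2×6,250×310/26.4000) = 383.12  (< 1,070, feasible at tier 1)
EOQ₂ = √(2×6,250×310/26.2080) = 384.52  (< 1,070 → use Q = 1,070 at tier-2 price)
TC(tier 1 (EOQ₁), Q≈383.1) = £560,114.35
TC(tier 2, Q≈1,070.0) = £561,832.03
Minimum at tier 1 (EOQ₁): £560,114.35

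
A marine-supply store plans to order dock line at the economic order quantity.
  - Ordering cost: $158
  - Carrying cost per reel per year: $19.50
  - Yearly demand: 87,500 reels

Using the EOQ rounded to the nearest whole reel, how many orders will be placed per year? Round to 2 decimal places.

EOQ = √(2DS/H) = √(2 × 87,500 × 158 / 19.5)
    = √(1,417,948.72) ≈ 1,190.78 → Q = 1,191
N = D/Q = 87,500/1,191 ≈ 73.468 orders/yr

73.47 orders per year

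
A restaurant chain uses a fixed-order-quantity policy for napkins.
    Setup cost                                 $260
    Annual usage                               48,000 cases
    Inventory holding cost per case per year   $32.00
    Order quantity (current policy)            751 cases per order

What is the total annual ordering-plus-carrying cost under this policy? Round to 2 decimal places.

Annual ordering cost = (D/Q)·S = (48,000/751) × 260 = $16,617.84
Annual holding cost  = (Q/2)·H = (751/2) × 32 = $12,016.00
Total = $16,617.84 + $12,016.00 = $28,633.84

$28,633.84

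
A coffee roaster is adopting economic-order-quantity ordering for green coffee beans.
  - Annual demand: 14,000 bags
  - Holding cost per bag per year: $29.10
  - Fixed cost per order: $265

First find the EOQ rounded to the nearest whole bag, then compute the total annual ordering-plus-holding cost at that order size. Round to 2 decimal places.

$14,694.28

Q* = √(2·D·S / H) = √(2·14,000·265 / 29.1) = √254,982.8 ≈ 504.96 → Q = 505 bags
Ordering: D/Q × S = 14,000/505 × $265 = $7,346.53
Holding:  Q/2 × H = 505/2 × $29.1 = $7,347.75
Total = $7,346.53 + $7,347.75 = $14,694.28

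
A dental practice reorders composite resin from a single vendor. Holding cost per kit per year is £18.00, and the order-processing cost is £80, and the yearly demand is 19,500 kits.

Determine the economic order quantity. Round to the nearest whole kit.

EOQ = √(2DS/H) = √(2 × 19,500 × 80 / 18)
    = √(173,333.33) ≈ 416.33

416 kits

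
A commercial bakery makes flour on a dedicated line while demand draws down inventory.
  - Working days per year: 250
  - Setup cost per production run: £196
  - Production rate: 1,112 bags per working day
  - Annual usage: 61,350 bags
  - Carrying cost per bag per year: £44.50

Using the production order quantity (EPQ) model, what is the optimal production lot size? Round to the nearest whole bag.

833 bags

d = 61,350/250 = 245.4000 bags/day;  effective holding cost H(1 − d/p) = 44.5·(1 − 245.4000/1112) = 34.67959
Q* = √(2DS / H_eff) = √(2·61,350·196 / 34.67959) ≈ 832.75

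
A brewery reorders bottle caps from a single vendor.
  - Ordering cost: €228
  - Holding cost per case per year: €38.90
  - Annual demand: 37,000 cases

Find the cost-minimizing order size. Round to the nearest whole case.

Optimal lot size Q* = (2 × 37,000 × €228 / €38.9)^½ ≈ 658.58

659 cases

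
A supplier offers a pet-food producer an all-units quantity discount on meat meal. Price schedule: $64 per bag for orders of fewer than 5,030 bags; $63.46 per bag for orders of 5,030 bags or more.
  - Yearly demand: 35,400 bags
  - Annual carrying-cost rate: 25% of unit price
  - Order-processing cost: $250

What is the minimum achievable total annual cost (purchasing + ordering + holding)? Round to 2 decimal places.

H₁ = 25%×$64 = $16.0000;  H₂ = 25%×$63.46 = $15.8650
EOQ₁ = √(2×35,400×250/16.0000) = 1,051.78  (< 5,030, feasible at tier 1)
EOQ₂ = √(2×35,400×250/15.8650) = 1,056.25  (< 5,030 → use Q = 5,030 at tier-2 price)
TC(tier 1 (EOQ₁), Q≈1,051.8) = $2,282,428.55
TC(tier 2, Q≈5,030.0) = $2,288,143.92
Minimum at tier 1 (EOQ₁): $2,282,428.55

$2,282,428.55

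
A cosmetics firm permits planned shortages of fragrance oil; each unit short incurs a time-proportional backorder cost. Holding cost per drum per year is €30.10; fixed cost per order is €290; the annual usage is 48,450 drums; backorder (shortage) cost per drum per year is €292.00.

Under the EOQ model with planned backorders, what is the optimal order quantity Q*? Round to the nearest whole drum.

Q* = √(2DS/H) · √((H + b)/b)
   = √(2 × 48,450 × 290 / 30.1) · √((30.1 + 292) / 292)
   = 966.224 × 1.0503 ≈ 1,014.80

1,015 drums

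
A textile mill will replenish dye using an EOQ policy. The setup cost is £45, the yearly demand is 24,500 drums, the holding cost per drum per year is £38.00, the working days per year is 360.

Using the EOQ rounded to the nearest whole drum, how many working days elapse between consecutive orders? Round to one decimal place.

3.5 days

EOQ = √(2DS/H) = √(2 × 24,500 × 45 / 38)
    = √(58,026.32) ≈ 240.89 → Q = 241 drums
Cycle time = (working days × Q)/D = (360 × 241) / 24,500 = 3.541 days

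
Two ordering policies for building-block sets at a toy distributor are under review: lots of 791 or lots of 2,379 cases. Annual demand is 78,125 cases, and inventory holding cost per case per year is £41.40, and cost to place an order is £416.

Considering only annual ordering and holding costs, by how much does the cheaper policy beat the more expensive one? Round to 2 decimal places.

TC(Q) = (D/Q)S + (Q/2)H
TC(791) = (78,125/791)×416 + (791/2)×41.4 = £57,460.93
TC(2,379) = (78,125/2,379)×416 + (2,379/2)×41.4 = £62,906.50
Cheaper: Q = 791.  Difference = £5,445.57

£5,445.57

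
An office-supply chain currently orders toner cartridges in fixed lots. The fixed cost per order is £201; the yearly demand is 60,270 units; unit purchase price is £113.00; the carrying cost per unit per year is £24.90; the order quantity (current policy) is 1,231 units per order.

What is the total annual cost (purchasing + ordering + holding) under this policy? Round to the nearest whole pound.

Ordering: D/Q × S = 60,270/1,231 × £201 = £9,841.00
Holding:  Q/2 × H = 1,231/2 × £24.9 = £15,325.95
Purchase cost = D·C = 60,270 × 113 = £6,810,510.00
Total = £9,841.00 + £15,325.95 + £6,810,510.00 = £6,835,676.95

£6,835,677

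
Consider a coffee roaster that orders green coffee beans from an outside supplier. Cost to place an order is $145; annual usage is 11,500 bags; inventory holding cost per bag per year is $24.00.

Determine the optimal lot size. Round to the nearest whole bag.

EOQ = √(2DS/H) = √(2 × 11,500 × 145 / 24)
    = √(138,958.33) ≈ 372.77

373 bags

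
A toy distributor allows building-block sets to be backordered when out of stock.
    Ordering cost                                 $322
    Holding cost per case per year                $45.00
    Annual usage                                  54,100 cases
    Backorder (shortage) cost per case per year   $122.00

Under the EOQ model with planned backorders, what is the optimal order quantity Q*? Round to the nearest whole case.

1,029 cases

Q* = √(2DS/H) · √((H + b)/b)
   = √(2 × 54,100 × 322 / 45) · √((45 + 122) / 122)
   = 879.904 × 1.1700 ≈ 1,029.47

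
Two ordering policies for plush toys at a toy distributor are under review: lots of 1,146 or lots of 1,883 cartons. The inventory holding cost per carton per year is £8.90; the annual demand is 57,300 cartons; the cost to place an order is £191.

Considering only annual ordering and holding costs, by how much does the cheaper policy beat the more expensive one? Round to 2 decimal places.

£458.19

For each Q, cost = (D/Q)·S + (Q/2)·H.
TC(1,146) = (57,300/1,146)×191 + (1,146/2)×8.9 = £14,649.70
TC(1,883) = (57,300/1,883)×191 + (1,883/2)×8.9 = £14,191.51
|ΔTC| = |£14,649.70 − £14,191.51| = £458.19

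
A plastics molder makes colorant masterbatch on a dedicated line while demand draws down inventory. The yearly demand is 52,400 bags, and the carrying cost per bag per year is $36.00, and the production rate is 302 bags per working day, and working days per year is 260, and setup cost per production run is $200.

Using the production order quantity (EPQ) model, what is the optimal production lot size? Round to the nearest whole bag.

Daily demand d = 52,400/260 = 201.538; p = 302; 1 − d/p = 0.33265
EPQ = √(2DS / (H(1 − d/p)))
    = √(2 × 52,400 × 200 / (36 × 0.33265)) ≈ 1,322.96

1,323 bags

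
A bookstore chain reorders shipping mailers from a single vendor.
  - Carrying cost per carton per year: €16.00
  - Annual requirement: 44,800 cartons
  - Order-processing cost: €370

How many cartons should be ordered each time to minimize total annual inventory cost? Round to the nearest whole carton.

Optimal lot size Q* = (2 × 44,800 × €370 / €16)^½ ≈ 1,439.44

1,439 cartons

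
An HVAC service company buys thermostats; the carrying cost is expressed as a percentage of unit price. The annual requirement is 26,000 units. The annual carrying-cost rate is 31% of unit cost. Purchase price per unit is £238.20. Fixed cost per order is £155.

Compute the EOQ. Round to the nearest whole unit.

Carrying cost H = £238.2 × 31% = £73.8420/unit/yr
Q* = √(2·D·S / H) = √(2·26,000·155 / 73.842) = √109,152.0 ≈ 330.38

330 units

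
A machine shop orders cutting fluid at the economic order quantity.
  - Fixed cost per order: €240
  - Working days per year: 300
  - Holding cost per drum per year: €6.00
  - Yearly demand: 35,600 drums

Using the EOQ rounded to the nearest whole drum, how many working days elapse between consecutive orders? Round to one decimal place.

14.2 days

EOQ = √(2DS/H) = √(2 × 35,600 × 240 / 6)
    = √(2,848,000.00) ≈ 1,687.60 → Q = 1,688 drums
Cycle time = (working days × Q)/D = (300 × 1,688) / 35,600 = 14.225 days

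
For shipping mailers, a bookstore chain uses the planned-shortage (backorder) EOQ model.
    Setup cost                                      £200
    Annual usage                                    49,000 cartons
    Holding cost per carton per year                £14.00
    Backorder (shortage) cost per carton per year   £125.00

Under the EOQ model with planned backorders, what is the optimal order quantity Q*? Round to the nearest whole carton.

1,248 cartons

Q* = √(2DS/H) · √((H + b)/b)
   = √(2 × 49,000 × 200 / 14) · √((14 + 125) / 125)
   = 1,183.216 × 1.0545 ≈ 1,247.72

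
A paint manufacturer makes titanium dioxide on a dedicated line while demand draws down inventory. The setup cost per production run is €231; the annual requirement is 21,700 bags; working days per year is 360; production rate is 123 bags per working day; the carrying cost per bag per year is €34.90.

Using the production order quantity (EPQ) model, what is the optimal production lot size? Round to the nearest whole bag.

751 bags

d = 21,700/360 = 60.2778 bags/day;  effective holding cost H(1 − d/p) = 34.9·(1 − 60.2778/123) = 17.79679
Q* = √(2DS / H_eff) = √(2·21,700·231 / 17.79679) ≈ 750.55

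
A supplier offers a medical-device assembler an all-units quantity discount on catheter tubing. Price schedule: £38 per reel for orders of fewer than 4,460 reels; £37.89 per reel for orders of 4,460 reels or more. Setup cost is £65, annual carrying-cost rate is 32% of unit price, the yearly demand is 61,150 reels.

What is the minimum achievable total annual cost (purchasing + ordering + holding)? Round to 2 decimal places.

H₁ = 32%×£38 = £12.1600;  H₂ = 32%×£37.89 = £12.1248
EOQ₁ = √(2×61,150×65/12.1600) = 808.54  (< 4,460, feasible at tier 1)
EOQ₂ = √(2×61,150×65/12.1248) = 809.72  (< 4,460 → use Q = 4,460 at tier-2 price)
TC(tier 1 (EOQ₁), Q≈808.5) = £2,333,531.88
TC(tier 2, Q≈4,460.0) = £2,344,903.00
Minimum at tier 1 (EOQ₁): £2,333,531.88

£2,333,531.88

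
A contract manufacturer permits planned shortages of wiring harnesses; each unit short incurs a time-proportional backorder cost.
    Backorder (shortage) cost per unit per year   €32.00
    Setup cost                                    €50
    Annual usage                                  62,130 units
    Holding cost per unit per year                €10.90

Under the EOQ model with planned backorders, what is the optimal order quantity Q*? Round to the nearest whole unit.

Basic EOQ = √(2·62,130·50/10.9) = 754.983
Backorder adjustment √((H+b)/b) = √((10.9+32)/32) = 1.1579
Q* = 754.983 × 1.1579 ≈ 874.16

874 units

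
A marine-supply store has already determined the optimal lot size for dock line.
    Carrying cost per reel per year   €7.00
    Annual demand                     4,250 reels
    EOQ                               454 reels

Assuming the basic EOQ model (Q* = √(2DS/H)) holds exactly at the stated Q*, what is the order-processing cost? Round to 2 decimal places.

€169.74

Since Q* = (2DS/H)^½, squaring gives Q*²·H = 2DS.
S = Q²H / (2D) = 454² × 7 / (2 × 4,250) = 169.7426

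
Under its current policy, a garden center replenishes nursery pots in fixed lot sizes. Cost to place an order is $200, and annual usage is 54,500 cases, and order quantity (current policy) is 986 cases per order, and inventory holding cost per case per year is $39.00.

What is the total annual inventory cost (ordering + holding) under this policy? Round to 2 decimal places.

Annual ordering cost = (D/Q)·S = (54,500/986) × 200 = $11,054.77
Annual holding cost  = (Q/2)·H = (986/2) × 39 = $19,227.00
Total = $11,054.77 + $19,227.00 = $30,281.77

$30,281.77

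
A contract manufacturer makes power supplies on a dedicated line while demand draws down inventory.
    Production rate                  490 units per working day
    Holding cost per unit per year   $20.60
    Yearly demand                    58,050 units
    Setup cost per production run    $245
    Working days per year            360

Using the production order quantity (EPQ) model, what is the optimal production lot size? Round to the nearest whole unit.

d = 58,050/360 = 161.2500 units/day;  effective holding cost H(1 − d/p) = 20.6·(1 − 161.2500/490) = 13.82092
Q* = √(2DS / H_eff) = √(2·58,050·245 / 13.82092) ≈ 1,434.60

1,435 units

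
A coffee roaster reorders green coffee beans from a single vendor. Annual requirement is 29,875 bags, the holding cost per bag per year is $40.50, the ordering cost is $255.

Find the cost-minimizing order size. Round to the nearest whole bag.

EOQ = √(2DS/H) = √(2 × 29,875 × 255 / 40.5)
    = √(376,203.70) ≈ 613.35

613 bags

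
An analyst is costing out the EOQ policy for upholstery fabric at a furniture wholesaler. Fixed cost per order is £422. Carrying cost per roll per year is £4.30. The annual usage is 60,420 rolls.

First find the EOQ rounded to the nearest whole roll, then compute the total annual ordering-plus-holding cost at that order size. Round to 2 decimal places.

£14,807.98

2DS/H = 2·60,420·422/4.3 = 11,859,181.40
EOQ = √11,859,181.40 ≈ 3,443.72 → Q = 3,444 rolls
Ordering: D/Q × S = 60,420/3,444 × £422 = £7,403.38
Holding:  Q/2 × H = 3,444/2 × £4.3 = £7,404.60
Total = £7,403.38 + £7,404.60 = £14,807.98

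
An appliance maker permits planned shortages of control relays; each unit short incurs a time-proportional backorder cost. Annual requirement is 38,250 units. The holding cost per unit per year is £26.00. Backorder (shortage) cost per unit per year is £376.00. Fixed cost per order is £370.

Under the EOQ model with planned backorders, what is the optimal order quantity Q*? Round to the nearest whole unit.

1,079 units

Basic EOQ = √(2·38,250·370/26) = 1,043.386
Backorder adjustment √((H+b)/b) = √((26+376)/376) = 1.0340
Q* = 1,043.386 × 1.0340 ≈ 1,078.86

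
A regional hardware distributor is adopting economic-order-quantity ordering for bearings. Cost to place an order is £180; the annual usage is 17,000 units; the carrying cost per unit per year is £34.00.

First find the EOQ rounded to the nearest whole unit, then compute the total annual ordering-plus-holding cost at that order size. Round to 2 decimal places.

£14,424.98

Optimal lot size Q* = (2 × 17,000 × £180 / £34)^½ ≈ 424.26 → Q = 424 units
Annual ordering cost = (D/Q)·S = (17,000/424) × 180 = £7,216.98
Annual holding cost  = (Q/2)·H = (424/2) × 34 = £7,208.00
Total = £7,216.98 + £7,208.00 = £14,424.98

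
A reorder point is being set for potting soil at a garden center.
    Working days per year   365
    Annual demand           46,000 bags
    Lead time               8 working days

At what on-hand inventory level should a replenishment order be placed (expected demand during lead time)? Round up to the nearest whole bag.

Daily demand d = 46,000 / 365 = 126.027 bags/day
Demand during lead time = 126.027 × 8 = 1,008.22
Reorder point = 1,008.22 → round up

1,009 bags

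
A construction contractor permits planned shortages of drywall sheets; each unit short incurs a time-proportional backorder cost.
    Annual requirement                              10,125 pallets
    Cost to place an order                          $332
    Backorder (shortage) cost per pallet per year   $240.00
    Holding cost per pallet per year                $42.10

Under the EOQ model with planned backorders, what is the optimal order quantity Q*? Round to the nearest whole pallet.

Q* = √(2DS/H) · √((H + b)/b)
   = √(2 × 10,125 × 332 / 42.1) · √((42.1 + 240) / 240)
   = 399.614 × 1.0842 ≈ 433.25

433 pallets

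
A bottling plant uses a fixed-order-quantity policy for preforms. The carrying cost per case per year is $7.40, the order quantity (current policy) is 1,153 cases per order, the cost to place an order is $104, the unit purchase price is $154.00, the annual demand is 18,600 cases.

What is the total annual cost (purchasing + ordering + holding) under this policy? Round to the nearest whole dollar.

Annual ordering cost = (D/Q)·S = (18,600/1,153) × 104 = $1,677.71
Annual holding cost  = (Q/2)·H = (1,153/2) × 7.4 = $4,266.10
Purchase cost = D·C = 18,600 × 154 = $2,864,400.00
Total = $1,677.71 + $4,266.10 + $2,864,400.00 = $2,870,343.81

$2,870,344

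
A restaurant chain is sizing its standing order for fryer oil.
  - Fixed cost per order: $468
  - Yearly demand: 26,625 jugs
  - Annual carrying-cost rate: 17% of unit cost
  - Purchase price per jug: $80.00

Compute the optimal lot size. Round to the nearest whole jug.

Carrying cost H = $80 × 17% = $13.6000/jug/yr
EOQ = √(2DS/H) = √(2 × 26,625 × 468 / 13.6)
    = √(1,832,426.47) ≈ 1,353.67

1,354 jugs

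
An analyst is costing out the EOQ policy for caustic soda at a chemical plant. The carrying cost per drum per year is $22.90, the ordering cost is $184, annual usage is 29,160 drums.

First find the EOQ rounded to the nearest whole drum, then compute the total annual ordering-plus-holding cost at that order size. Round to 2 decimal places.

2DS/H = 2·29,160·184/22.9 = 468,597.38
EOQ = √468,597.38 ≈ 684.54 → Q = 685 drums
Ordering: D/Q × S = 29,160/685 × $184 = $7,832.76
Holding:  Q/2 × H = 685/2 × $22.9 = $7,843.25
Total = $7,832.76 + $7,843.25 = $15,676.01

$15,676.01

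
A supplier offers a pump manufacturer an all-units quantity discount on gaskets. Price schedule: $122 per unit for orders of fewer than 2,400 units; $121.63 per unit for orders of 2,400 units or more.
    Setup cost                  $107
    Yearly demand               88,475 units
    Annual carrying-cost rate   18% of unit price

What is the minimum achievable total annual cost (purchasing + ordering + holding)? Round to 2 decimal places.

H₁ = 18%×$122 = $21.9600;  H₂ = 18%×$121.63 = $21.8934
EOQ₁ = √(2×88,475×107/21.9600) = 928.54  (< 2,400, feasible at tier 1)
EOQ₂ = √(2×88,475×107/21.8934) = 929.95  (< 2,400 → use Q = 2,400 at tier-2 price)
TC(tier 1 (EOQ₁), Q≈928.5) = $10,814,340.76
TC(tier 2, Q≈2,400.0) = $10,791,430.84
Minimum at tier 2: $10,791,430.84

$10,791,430.84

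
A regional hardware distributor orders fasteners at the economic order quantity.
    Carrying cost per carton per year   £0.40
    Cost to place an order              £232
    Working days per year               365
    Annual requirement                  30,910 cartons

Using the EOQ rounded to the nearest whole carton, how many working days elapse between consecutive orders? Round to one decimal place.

70.7 days

2DS/H = 2·30,910·232/0.4 = 35,855,600.00
EOQ = √35,855,600.00 ≈ 5,987.95 → Q = 5,988 cartons
Days between orders = 365 / (D/Q) = 365 / 5.162 ≈ 70.709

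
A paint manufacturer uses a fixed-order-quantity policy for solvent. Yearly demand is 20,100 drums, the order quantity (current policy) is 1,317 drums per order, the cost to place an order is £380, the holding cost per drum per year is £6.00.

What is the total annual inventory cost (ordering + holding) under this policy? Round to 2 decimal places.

£9,750.54

Orders/yr = 20,100/1,317 = 15.262; ordering cost = 15.262 × £380 = £5,799.54
Average inventory = 1,317/2 = 658.5; holding cost = 658.5 × £6 = £3,951.00
Total = £5,799.54 + £3,951.00 = £9,750.54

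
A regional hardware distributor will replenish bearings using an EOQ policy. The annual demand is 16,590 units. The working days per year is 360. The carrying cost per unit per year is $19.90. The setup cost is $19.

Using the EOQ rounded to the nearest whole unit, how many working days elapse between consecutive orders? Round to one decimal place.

3.9 days

Q* = √(2·D·S / H) = √(2·16,590·19 / 19.9) = √31,679.4 ≈ 177.99 → Q = 178 units
T = Q/D × 360 days = 178/16,590 × 360 = 3.863 days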